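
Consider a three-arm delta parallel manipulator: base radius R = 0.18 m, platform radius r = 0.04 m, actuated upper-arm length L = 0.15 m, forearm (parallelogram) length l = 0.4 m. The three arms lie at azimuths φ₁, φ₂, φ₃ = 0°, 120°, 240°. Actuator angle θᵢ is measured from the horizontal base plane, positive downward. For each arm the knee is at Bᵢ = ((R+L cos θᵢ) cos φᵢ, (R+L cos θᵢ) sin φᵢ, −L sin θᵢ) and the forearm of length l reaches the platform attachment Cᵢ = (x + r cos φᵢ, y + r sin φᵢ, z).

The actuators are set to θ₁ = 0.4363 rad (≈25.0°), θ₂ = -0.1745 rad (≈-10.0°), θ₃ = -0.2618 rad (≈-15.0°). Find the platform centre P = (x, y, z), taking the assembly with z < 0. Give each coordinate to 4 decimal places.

(-0.0656, -0.0064, -0.2715)

φ1=0.0°: virtual centre (0.2759, 0.0000, -0.0634), radius l
φ2=120.0°: virtual centre (-0.1439, 0.2492, 0.0260), radius l
S3 = (0.2849·cos240.0°, 0.2849·sin240.0°, 0.0388) = (-0.1424, -0.2467, 0.0388)
subtract pairs → two planes through P
[-0.8396 0.4983 0.1789]·P = 0.0033;  [-0.8368 -0.4934 0.2044]·P = 0.0025
det = 0.8313;  x = -0.0035+0.2287z,  y = 0.0008+0.0264z
sphere 1 gives Az²+Bz+C=0 with A=1.0530, B=-0.0010, C=-0.0779;  B²−4AC=0.3282;  roots -0.2715, 0.2725;  negative root z = -0.2715
x = -0.0656, y = -0.0064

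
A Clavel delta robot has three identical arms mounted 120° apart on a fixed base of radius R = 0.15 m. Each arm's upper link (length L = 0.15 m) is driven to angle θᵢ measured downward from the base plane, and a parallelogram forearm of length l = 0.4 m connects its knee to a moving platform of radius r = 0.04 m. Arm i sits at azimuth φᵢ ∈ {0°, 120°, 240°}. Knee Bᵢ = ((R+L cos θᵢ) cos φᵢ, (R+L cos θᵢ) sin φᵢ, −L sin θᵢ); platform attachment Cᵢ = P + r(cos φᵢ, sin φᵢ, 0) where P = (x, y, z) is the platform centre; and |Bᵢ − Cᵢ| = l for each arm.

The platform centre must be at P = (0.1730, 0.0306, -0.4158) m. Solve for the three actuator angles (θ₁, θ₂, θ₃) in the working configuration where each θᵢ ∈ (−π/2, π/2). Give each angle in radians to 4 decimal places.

arm 1 (φ=0.0°): x'=0.1730, y'=0.0306
  e−x'=-0.0630;  (l²−L²−(e−x')²−y'²−z²)/2L = -0.1343
  γ=atan2(-0.4158,-0.0630)=-1.7212;  ψ=arccos(-0.3194)=1.8959;  θ1=γ+ψ≈0.1747
rotate P by −φ2: (-0.0600, -0.1651, -0.4158)
  e−x'=0.1700;  (l²−L²−(e−x')²−y'²−z²)/2L = -0.3052
  √(A²+B²)=0.4492;  θ2 = -1.1827+2.3177 ≈ 1.1350
φ3=240.0° → target in arm frame (-0.1130, 0.1345)
  A=0.2230, B=-0.4158, C=(l²−L²−A²−y'²−z²)/(2L)=-0.3441
  γ=atan2(-0.4158,0.2230)=-1.0785;  ψ=arccos(-0.7292)=2.3879;  θ3=γ+ψ≈1.3094

θ₁ = 0.1747, θ₂ = 1.1350, θ₃ = 1.3094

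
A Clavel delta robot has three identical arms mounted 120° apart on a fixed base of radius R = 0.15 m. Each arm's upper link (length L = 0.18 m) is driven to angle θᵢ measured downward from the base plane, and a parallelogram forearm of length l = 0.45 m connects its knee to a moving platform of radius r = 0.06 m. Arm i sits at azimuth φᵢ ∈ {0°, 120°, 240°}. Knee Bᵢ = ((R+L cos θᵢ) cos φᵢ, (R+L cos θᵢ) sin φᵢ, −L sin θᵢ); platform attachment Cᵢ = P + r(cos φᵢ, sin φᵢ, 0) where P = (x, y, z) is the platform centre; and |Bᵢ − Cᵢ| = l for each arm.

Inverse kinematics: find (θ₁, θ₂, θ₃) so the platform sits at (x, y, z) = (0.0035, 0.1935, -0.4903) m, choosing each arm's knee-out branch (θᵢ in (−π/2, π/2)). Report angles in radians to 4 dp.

rotate P by −φ1: (0.0035, 0.1935, -0.4903)
  e−x'=0.0865;  (l²−L²−(e−x')²−y'²−z²)/2L = -0.3201
  √(A²+B²)=0.4979;  θ1 = -1.3962+2.2690 ≈ 0.8728
rotate P by −φ2: (0.1658, -0.0998, -0.4903)
  A cos θ + B sin θ = C:  -0.0758·cos θ + -0.4903·sin θ = -0.2389
  θ2 = atan2(B,A) + arccos(C/0.4961) = 0.3489
rotate P by −φ3: (-0.1693, -0.0937, -0.4903)
  A cos θ + B sin θ = C:  0.2593·cos θ + -0.4903·sin θ = -0.4065
  θ3 = atan2(B,A) + arccos(C/0.5547) = 1.3090

θ₁ = 0.8728, θ₂ = 0.3489, θ₃ = 1.3090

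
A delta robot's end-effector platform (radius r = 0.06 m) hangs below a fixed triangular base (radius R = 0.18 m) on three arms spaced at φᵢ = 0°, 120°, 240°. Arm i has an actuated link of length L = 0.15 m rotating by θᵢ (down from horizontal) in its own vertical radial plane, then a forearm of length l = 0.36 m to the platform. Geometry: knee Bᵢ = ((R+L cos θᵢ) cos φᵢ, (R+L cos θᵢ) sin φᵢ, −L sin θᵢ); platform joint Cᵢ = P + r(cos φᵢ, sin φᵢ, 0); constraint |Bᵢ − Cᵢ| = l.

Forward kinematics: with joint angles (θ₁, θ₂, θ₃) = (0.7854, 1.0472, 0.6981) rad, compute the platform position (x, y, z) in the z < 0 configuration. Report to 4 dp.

φ1=0.0°: virtual centre (0.2261, 0.0000, -0.1061), radius l
φ2=120.0°: virtual centre (-0.0975, 0.1689, -0.1299), radius l
arm 3 at φ=240.0°: (R−r)+L cos θ3 = 0.2349;  S3 = (-0.1175, -0.2034, -0.0964)
subtract pairs → two planes through P
linear system: -0.6471x+0.3377y = -0.0075−-0.0477z; -0.6870x+-0.4069y = 0.0021−0.0193z
Cramer: x(z) = 0.0047-0.0260z;  y(z) = -0.0131+0.0913z
into |P−S₁|² = l²: 1.0090z² + 0.2212z + -0.0692 = 0;  Δ = 0.3281;  z = -0.3935 or 0.1742 → z<0 root = -0.3935
x = 0.0149, y = -0.0491

(0.0149, -0.0491, -0.3935)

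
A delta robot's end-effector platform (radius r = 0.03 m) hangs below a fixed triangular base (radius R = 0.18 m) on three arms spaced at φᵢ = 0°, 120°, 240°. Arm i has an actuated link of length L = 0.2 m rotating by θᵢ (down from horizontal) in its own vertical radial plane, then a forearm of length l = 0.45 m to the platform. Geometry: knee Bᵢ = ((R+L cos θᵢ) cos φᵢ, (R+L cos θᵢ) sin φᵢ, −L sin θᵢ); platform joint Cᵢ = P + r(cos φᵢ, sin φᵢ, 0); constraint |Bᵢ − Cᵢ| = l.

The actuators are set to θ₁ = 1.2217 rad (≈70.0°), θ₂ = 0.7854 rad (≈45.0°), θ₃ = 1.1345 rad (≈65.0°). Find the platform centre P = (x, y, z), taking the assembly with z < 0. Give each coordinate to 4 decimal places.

(-0.0557, 0.0624, -0.5393)

φ1=0.0°: virtual centre (0.2184, 0.0000, -0.1879), radius l
arm 2 at φ=120.0°: ρ2 = 0.2914;  centre 2 = (-0.1457, 0.2524, -0.1414)
φ3=240.0°: virtual centre (-0.1173, -0.2031, -0.1813), radius l
eliminate P² terms by subtracting sphere 1 from 2 and 3
[-0.7282 0.5048 0.0930]·P = 0.0219;  [-0.6713 -0.4062 0.0133]·P = 0.0048
Cramer: x(z) = -0.0179+0.0702z;  y(z) = 0.0176-0.0831z
into |P−centre ₁|² = l²: 1.0118z² + 0.3398z + -0.1110 = 0;  Δ = 0.5649;  z = -0.5393 or 0.2035 → z<0 root = -0.5393
x = -0.0557, y = 0.0624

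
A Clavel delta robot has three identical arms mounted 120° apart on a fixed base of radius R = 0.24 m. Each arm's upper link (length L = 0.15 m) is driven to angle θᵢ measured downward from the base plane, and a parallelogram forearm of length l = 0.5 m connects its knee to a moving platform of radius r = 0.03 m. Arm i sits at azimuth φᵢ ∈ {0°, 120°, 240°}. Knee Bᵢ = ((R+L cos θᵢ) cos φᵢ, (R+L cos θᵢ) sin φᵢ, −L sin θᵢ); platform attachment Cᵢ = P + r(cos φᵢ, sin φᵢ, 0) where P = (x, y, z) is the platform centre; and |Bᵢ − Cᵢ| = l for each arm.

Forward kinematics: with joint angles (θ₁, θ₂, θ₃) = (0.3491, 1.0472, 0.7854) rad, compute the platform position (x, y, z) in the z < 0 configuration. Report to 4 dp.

O1 = (0.3510·cos0.0°, 0.3510·sin0.0°, -0.0513) = (0.3510, 0.0000, -0.0513)
φ2=120.0°: virtual centre (-0.1425, 0.2468, -0.1299), radius l
O3 = (0.3161·cos240.0°, 0.3161·sin240.0°, -0.1061) = (-0.1580, -0.2737, -0.1061)
|O₂|²−|O₁|² = -0.0277;  |O₃|²−|O₁|² = -0.0147
linear system: -0.9869x+0.4936y = -0.0277−-0.1572z; -1.0180x+-0.5474y = -0.0147−-0.1095z
det = 1.0428;  x = 0.0215+-0.1344z,  y = -0.0132+0.0498z
quadratic in z: (1.0205)z²+(0.1898)z+(-0.1386)=0, √Δ=0.7759 → z ∈ {-0.4731, 0.2871}; z = -0.4731 (taking z<0)
x = 0.0851, y = -0.0367

(0.0851, -0.0367, -0.4731)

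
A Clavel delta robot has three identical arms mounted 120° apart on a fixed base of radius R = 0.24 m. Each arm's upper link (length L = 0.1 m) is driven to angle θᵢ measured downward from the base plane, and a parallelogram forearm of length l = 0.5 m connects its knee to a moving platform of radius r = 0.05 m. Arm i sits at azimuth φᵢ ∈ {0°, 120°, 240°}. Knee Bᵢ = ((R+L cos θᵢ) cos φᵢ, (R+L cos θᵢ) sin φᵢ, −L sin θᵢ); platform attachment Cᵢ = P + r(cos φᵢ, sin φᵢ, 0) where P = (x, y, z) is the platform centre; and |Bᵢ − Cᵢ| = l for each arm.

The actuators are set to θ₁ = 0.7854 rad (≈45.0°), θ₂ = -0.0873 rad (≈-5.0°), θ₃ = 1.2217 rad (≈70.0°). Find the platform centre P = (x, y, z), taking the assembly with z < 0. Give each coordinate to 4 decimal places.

(-0.0218, 0.1328, -0.4613)

φ1=0.0°: virtual centre (0.2607, 0.0000, -0.0707), radius l
arm 2 at φ=120.0°: (R−r)+L cos θ2 = 0.2896;  S2 = (-0.1448, 0.2508, 0.0087)
arm 3 at φ=240.0°: (R−r)+L cos θ3 = 0.2242;  S3 = (-0.1121, -0.1942, -0.0940)
subtract pairs → two planes through P
plane₁₂: -0.8110x+0.5016y+0.1589z = 0.0110
det = 0.6890;  x = 0.0039+0.0557z,  y = 0.0282+-0.2267z
sphere 1 gives Az²+Bz+C=0 with A=1.0545, B=0.1000, C=-0.1783;  B²−4AC=0.7619;  roots -0.4613, 0.3664;  negative root z = -0.4613
x = -0.0218, y = 0.1328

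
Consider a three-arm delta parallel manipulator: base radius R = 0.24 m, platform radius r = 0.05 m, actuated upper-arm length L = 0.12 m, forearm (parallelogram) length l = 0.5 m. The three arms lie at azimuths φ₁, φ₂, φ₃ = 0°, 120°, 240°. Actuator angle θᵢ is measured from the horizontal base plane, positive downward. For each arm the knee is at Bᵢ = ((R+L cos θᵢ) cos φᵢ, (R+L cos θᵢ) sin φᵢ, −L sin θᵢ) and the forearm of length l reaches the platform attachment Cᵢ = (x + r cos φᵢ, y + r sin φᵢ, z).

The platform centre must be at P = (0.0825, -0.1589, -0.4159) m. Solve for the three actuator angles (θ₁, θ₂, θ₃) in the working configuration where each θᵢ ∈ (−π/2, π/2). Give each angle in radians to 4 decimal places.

θ₁ = -0.0002, θ₂ = 1.3089, θ₃ = -0.0873

rotate P by −φ1: (0.0825, -0.1589, -0.4159)
  e−x'=0.1075;  (l²−L²−(e−x')²−y'²−z²)/2L = 0.1076
  γ=atan2(-0.4159,0.1075)=-1.3179;  ψ=arccos(0.2505)=1.3176;  θ1=γ+ψ≈-0.0002
arm 2 (φ=120.0°): x'=-0.1789, y'=0.0080
  A=0.3689, B=-0.4159, C=(l²−L²−A²−y'²−z²)/(2L)=-0.3062
  γ=atan2(-0.4159,0.3689)=-0.8453;  ψ=arccos(-0.5509)=2.1542;  θ2=γ+ψ≈1.3089
arm 3 (φ=240.0°): x'=0.0964, y'=0.1509
  e−x'=0.0936;  (l²−L²−(e−x')²−y'²−z²)/2L = 0.1295
  γ=atan2(-0.4159,0.0936)=-1.3493;  ψ=arccos(0.3039)=1.2621;  θ3=γ+ψ≈-0.0873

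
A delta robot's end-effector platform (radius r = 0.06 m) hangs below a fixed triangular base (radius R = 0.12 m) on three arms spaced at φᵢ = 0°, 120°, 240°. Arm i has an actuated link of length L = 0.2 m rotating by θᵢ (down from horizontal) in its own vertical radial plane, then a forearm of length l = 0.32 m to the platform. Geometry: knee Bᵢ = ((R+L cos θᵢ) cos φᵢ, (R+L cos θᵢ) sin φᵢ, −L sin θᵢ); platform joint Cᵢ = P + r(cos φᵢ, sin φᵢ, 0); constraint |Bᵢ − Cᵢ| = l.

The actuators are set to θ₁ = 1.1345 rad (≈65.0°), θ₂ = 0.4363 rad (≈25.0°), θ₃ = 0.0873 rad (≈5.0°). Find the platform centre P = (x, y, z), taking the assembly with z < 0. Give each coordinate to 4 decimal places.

O1 = (0.1445·cos0.0°, 0.1445·sin0.0°, -0.1813) = (0.1445, 0.0000, -0.1813)
arm 2 at φ=120.0°: ρ2 = 0.2413;  O2 = (-0.1206, 0.2089, -0.0845)
O3 = (0.2592·cos240.0°, 0.2592·sin240.0°, -0.0174) = (-0.1296, -0.2245, -0.0174)
|O₂|²−|O₁|² = 0.0116;  |O₃|²−|O₁|² = 0.0138
[-0.5303 0.4179 0.1935]·P = 0.0116;  [-0.5483 -0.4490 0.3277]·P = 0.0138
Cramer: x(z) = -0.0235+0.4790z;  y(z) = -0.0020+0.1448z
into |P−O₁|² = l²: 1.2504z² + 0.2010z + -0.0413 = 0;  Δ = 0.2471;  z = -0.2791 or 0.1184 → z<0 root = -0.2791
x = -0.1572, y = -0.0424

(-0.1572, -0.0424, -0.2791)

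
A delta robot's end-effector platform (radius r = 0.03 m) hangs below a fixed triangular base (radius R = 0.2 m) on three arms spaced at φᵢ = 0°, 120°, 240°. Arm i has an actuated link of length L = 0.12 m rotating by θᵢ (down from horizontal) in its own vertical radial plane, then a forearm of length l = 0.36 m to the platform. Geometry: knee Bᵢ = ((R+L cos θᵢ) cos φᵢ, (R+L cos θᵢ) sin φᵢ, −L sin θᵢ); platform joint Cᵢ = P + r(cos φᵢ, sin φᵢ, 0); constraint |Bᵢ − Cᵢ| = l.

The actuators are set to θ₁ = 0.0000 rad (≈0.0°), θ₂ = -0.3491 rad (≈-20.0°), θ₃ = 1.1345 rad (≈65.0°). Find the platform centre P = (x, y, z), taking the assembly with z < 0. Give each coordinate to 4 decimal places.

S1 = (0.2900·cos0.0°, 0.2900·sin0.0°, 0.0000) = (0.2900, 0.0000, 0.0000)
φ2=120.0°: virtual centre (-0.1414, 0.2449, 0.0410), radius l
arm 3 at φ=240.0°: (R−r)+L cos θ3 = 0.2207;  S3 = (-0.1104, -0.1911, -0.1088)
eliminate P² terms by subtracting sphere 1 from 2 and 3
[-0.8628 0.4898 0.0821]·P = -0.0025;  [-0.8007 -0.3823 -0.2175]·P = -0.0236
det = 0.7220;  x = 0.0173+-0.1041z,  y = 0.0254+-0.3510z
into |P−S₁|² = l²: 1.1340z² + 0.0389z + -0.0546 = 0;  Δ = 0.2491;  z = -0.2372 or 0.2029 → z<0 root = -0.2372
x = 0.0420, y = 0.1087

(0.0420, 0.1087, -0.2372)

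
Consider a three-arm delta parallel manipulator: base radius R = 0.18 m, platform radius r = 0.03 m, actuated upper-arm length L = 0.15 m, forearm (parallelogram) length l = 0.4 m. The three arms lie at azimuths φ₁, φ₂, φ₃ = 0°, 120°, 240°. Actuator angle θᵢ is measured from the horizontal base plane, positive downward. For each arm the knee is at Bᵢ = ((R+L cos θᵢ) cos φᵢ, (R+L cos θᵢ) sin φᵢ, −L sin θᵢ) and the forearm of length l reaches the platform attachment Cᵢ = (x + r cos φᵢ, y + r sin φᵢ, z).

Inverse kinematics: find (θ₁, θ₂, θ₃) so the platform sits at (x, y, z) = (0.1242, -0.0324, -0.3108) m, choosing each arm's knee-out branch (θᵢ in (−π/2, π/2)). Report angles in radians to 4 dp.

θ₁ = -0.3494, θ₂ = 0.8727, θ₃ = 0.6112

φ1=0.0° → target in arm frame (0.1242, -0.0324)
  A cos θ + B sin θ = C:  0.0258·cos θ + -0.3108·sin θ = 0.1306
  γ=atan2(-0.3108,0.0258)=-1.4880;  ψ=arccos(0.4189)=1.1386;  θ1=γ+ψ≈-0.3494
arm 2 (φ=120.0°): x'=-0.0902, y'=-0.0914
  A=0.2402, B=-0.3108, C=(l²−L²−A²−y'²−z²)/(2L)=-0.0837
  θ2 = atan2(B,A) + arccos(C/0.3928) = 0.8727
φ3=240.0° → target in arm frame (-0.0340, 0.1238)
  A cos θ + B sin θ = C:  0.1840·cos θ + -0.3108·sin θ = -0.0276
  γ=atan2(-0.3108,0.1840)=-1.0362;  ψ=arccos(-0.0765)=1.6473;  θ3=γ+ψ≈0.6112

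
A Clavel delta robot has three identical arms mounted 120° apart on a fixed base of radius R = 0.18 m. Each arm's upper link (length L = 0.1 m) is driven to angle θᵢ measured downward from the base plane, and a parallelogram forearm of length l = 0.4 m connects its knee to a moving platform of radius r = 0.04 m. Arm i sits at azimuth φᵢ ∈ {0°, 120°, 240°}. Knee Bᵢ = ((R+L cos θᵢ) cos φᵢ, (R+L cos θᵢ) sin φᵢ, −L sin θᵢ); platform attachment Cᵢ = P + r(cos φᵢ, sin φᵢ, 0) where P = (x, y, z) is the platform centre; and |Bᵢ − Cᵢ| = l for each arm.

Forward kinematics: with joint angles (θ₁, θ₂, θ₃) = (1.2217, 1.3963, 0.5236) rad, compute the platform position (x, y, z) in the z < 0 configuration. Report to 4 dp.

arm 1 at φ=0.0°: ρ1 = 0.1742;  centre 1 = (0.1742, 0.0000, -0.0940)
φ2=120.0°: virtual centre (-0.0787, 0.1363, -0.0985), radius l
centre 3 = (0.2266·cos240.0°, 0.2266·sin240.0°, -0.0500) = (-0.1133, -0.1962, -0.0500)
|centre ₂|²−|centre ₁|² = -0.0047;  |centre ₃|²−|centre ₁|² = 0.0147
[-0.5058 0.2726 -0.0090]·P = -0.0047;  [-0.5750 -0.3925 0.0879]·P = 0.0147
Cramer: x(z) = -0.0060+0.0575z;  y(z) = -0.0285+0.1398z
into |P−centre ₁|² = l²: 1.0229z² + 0.1592z + -0.1179 = 0;  Δ = 0.5076;  z = -0.4261 or 0.2704 → z<0 root = -0.4261
x = -0.0305, y = -0.0881

(-0.0305, -0.0881, -0.4261)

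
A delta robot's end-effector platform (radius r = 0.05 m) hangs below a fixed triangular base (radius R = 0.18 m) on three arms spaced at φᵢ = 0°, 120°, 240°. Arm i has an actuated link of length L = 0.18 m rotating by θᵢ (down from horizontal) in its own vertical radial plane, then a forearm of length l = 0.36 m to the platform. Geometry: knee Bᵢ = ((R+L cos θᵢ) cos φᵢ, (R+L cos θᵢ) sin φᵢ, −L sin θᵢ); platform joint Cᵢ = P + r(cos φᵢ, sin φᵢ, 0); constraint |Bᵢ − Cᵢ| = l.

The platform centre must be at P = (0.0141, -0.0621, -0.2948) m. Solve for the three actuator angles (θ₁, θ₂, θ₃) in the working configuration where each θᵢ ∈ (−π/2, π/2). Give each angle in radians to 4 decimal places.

arm 1 (φ=0.0°): x'=0.0141, y'=-0.0621
  e−x'=0.1159;  (l²−L²−(e−x')²−y'²−z²)/2L = -0.0194
  √(A²+B²)=0.3168;  θ1 = -1.1962+1.6322 ≈ 0.4360
φ2=120.0° → target in arm frame (-0.0608, 0.0188)
  A=0.1908, B=-0.2948, C=(l²−L²−A²−y'²−z²)/(2L)=-0.0736
  θ2 = atan2(B,A) + arccos(C/0.3512) = 0.7855
rotate P by −φ3: (0.0467, 0.0433, -0.2948)
  A=0.0833, B=-0.2948, C=(l²−L²−A²−y'²−z²)/(2L)=0.0041
  √(A²+B²)=0.3063;  θ3 = -1.2955+1.5573 ≈ 0.2618

θ₁ = 0.4360, θ₂ = 0.7855, θ₃ = 0.2618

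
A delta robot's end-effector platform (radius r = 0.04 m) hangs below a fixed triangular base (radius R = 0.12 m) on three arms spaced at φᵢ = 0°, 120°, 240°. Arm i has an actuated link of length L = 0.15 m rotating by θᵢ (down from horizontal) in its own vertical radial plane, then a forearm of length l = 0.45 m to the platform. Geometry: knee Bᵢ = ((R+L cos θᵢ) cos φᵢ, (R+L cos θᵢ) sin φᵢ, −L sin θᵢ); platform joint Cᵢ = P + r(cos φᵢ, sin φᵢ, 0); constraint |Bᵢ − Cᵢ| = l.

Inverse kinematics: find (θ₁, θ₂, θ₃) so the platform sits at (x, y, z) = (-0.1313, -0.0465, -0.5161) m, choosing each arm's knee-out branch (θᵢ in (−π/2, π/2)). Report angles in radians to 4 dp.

θ₁ = 1.3092, θ₂ = 0.8729, θ₃ = 0.6112

arm 1 (φ=0.0°): x'=-0.1313, y'=-0.0465
  A=0.2113, B=-0.5161, C=(l²−L²−A²−y'²−z²)/(2L)=-0.4439
  θ1 = atan2(B,A) + arccos(C/0.5577) = 1.3092
rotate P by −φ2: (0.0254, 0.1370, -0.5161)
  A cos θ + B sin θ = C:  0.0546·cos θ + -0.5161·sin θ = -0.3603
  γ=atan2(-0.5161,0.0546)=-1.4654;  ψ=arccos(-0.6943)=2.3383;  θ2=γ+ψ≈0.8729
arm 3 (φ=240.0°): x'=0.1059, y'=-0.0905
  e−x'=-0.0259;  (l²−L²−(e−x')²−y'²−z²)/2L = -0.3174
  γ=atan2(-0.5161,-0.0259)=-1.6210;  ψ=arccos(-0.6142)=2.2321;  θ3=γ+ψ≈0.6112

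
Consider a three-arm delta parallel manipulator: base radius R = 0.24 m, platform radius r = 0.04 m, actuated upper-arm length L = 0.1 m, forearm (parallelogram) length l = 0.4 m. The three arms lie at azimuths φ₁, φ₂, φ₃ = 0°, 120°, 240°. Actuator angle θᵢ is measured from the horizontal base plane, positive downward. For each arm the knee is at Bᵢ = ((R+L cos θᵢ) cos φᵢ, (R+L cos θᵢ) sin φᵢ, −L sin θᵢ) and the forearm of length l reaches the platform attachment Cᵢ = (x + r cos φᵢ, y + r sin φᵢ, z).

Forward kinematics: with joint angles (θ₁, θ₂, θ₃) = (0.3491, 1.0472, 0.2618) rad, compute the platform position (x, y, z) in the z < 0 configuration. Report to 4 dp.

(0.0293, -0.0631, -0.3274)

φ1=0.0°: virtual centre (0.2940, 0.0000, -0.0342), radius l
arm 2 at φ=120.0°: (R−r)+L cos θ2 = 0.2500;  O2 = (-0.1250, 0.2165, -0.0866)
O3 = (0.2966·cos240.0°, 0.2966·sin240.0°, -0.0259) = (-0.1483, -0.2569, -0.0259)
subtract pairs → two planes through P
plane₁₂: -0.8379x+0.4330y+-0.1048z = -0.0176
Cramer: x(z) = 0.0105-0.0573z;  y(z) = -0.0202+0.1311z
sphere 1 gives Az²+Bz+C=0 with A=1.0205, B=0.0956, C=-0.0781;  B²−4AC=0.3279;  roots -0.3274, 0.2337;  negative root z = -0.3274
x = 0.0293, y = -0.0631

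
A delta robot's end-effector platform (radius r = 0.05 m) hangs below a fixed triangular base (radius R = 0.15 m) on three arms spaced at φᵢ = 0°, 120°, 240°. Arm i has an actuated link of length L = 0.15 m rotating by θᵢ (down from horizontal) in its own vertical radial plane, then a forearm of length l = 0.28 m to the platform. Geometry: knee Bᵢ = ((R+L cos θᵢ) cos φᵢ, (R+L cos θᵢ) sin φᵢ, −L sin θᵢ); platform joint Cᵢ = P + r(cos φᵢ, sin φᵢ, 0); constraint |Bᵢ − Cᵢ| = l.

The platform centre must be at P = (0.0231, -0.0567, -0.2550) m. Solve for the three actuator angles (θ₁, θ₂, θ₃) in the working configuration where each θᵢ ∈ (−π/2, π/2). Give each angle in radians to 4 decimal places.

φ1=0.0° → target in arm frame (0.0231, -0.0567)
  e−x'=0.0769;  (l²−L²−(e−x')²−y'²−z²)/2L = -0.0608
  θ1 = atan2(B,A) + arccos(C/0.2663) = 0.5234
arm 2 (φ=120.0°): x'=-0.0607, y'=0.0083
  e−x'=0.1607;  (l²−L²−(e−x')²−y'²−z²)/2L = -0.1167
  √(A²+B²)=0.3014;  θ2 = -1.0086+1.9683 ≈ 0.9597
φ3=240.0° → target in arm frame (0.0376, 0.0484)
  A cos θ + B sin θ = C:  0.0624·cos θ + -0.2550·sin θ = -0.0512
  √(A²+B²)=0.2625;  θ3 = -1.3306+1.7671 ≈ 0.4365

θ₁ = 0.5234, θ₂ = 0.9597, θ₃ = 0.4365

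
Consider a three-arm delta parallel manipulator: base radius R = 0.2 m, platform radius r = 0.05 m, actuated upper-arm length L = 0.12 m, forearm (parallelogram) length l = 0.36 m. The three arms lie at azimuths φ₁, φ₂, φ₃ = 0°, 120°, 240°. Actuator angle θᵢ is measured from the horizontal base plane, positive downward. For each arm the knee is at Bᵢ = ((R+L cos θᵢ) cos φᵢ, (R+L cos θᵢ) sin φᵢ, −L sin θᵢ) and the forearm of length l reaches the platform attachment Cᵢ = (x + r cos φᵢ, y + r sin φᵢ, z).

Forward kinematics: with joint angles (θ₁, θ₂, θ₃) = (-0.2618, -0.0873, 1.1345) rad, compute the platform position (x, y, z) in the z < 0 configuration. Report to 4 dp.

φ1=0.0°: virtual centre (0.2659, 0.0000, 0.0311), radius l
arm 2 at φ=120.0°: e+L cos θ2 = 0.2695;  O2 = (-0.1348, 0.2334, 0.0105)
arm 3 at φ=240.0°: e+L cos θ3 = 0.2007;  O3 = (-0.1004, -0.1738, -0.1088)
subtract pairs → two planes through P
[-0.8014 0.4669 -0.0412]·P = 0.0011;  [-0.7325 -0.3476 -0.2796]·P = -0.0196
Cramer: x(z) = 0.0141-0.2334z;  y(z) = 0.0265-0.3125z
sphere 1 gives Az²+Bz+C=0 with A=1.1521, B=0.0389, C=-0.0645;  B²−4AC=0.2989;  roots -0.2541, 0.2204;  negative root z = -0.2541
x = 0.0734, y = 0.1059

(0.0734, 0.1059, -0.2541)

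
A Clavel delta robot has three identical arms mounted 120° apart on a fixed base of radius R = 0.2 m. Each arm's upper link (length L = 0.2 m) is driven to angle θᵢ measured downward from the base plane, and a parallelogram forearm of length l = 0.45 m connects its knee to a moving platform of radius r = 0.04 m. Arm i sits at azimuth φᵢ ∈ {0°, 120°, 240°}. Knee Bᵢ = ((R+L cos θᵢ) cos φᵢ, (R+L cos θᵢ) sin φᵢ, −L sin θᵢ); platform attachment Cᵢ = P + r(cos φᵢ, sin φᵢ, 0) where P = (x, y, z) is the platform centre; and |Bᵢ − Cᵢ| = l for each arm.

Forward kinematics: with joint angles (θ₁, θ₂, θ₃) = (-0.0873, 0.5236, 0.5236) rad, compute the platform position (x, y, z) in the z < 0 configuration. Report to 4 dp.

φ1=0.0°: virtual centre (0.3592, 0.0000, 0.0174), radius l
arm 2 at φ=120.0°: ρ2 = 0.3332;  S2 = (-0.1666, 0.2886, -0.1000)
φ3=240.0°: virtual centre (-0.1666, -0.2886, -0.1000), radius l
subtract pairs → two planes through P
plane₁₂: -1.0517x+0.5771y+-0.2349z = -0.0083
det = 1.2139;  x = 0.0079+-0.2233z,  y = 0.0000+0.0000z
sphere 1 gives Az²+Bz+C=0 with A=1.0499, B=0.1220, C=-0.0788;  B²−4AC=0.3457;  roots -0.3381, 0.2219;  negative root z = -0.3381
x = 0.0834, y = 0.0000

(0.0834, 0.0000, -0.3381)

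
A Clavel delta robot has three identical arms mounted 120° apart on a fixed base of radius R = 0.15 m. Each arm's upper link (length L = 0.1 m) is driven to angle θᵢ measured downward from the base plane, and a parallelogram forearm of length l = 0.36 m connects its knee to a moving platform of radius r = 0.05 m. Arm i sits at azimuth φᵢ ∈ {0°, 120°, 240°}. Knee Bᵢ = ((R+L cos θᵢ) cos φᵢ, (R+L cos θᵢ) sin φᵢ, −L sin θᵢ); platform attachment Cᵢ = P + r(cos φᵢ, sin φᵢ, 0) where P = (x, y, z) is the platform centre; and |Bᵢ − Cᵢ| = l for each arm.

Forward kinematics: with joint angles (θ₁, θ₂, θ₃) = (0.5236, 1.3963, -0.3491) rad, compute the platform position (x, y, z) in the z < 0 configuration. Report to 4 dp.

centre 1 = (0.1866·cos0.0°, 0.1866·sin0.0°, -0.0500) = (0.1866, 0.0000, -0.0500)
φ2=120.0°: virtual centre (-0.0587, 0.1016, -0.0985), radius l
centre 3 = (0.1940·cos240.0°, 0.1940·sin240.0°, 0.0342) = (-0.0970, -0.1680, 0.0342)
subtract pairs → two planes through P
linear system: -0.4906x+0.2033y = -0.0138−-0.0970z; -0.5672x+-0.3360y = 0.0015−0.1684z
Cramer: x(z) = 0.0155+0.0059z;  y(z) = -0.0306+0.4913z
sphere 1 gives Az²+Bz+C=0 with A=1.2414, B=0.0679, C=-0.0969;  B²−4AC=0.4858;  roots -0.3081, 0.2534;  negative root z = -0.3081
x = 0.0137, y = -0.1820

(0.0137, -0.1820, -0.3081)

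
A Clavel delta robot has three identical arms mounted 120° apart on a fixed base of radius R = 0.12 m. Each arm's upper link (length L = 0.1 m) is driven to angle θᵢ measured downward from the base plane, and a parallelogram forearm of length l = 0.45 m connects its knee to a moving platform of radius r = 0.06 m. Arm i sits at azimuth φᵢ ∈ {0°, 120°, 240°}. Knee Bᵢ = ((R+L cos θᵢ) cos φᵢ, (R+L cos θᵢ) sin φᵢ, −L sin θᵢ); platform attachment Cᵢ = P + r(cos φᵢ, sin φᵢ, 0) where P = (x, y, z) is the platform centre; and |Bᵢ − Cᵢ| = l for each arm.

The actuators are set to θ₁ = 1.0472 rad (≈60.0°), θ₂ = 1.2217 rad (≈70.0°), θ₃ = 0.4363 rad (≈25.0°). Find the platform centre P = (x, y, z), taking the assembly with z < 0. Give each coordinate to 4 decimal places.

centre 1 = (0.1100·cos0.0°, 0.1100·sin0.0°, -0.0866) = (0.1100, 0.0000, -0.0866)
centre 2 = (0.0942·cos120.0°, 0.0942·sin120.0°, -0.0940) = (-0.0471, 0.0816, -0.0940)
centre 3 = (0.1506·cos240.0°, 0.1506·sin240.0°, -0.0423) = (-0.0753, -0.1305, -0.0423)
eliminate P² terms by subtracting sphere 1 from 2 and 3
plane₁₂: -0.3142x+0.1632y+-0.0147z = -0.0019
det = 0.1425;  x = -0.0021+0.0746z,  y = -0.0157+0.2339z
quadratic in z: (1.0603)z²+(0.1491)z+(-0.1822)=0, √Δ=0.8916 → z ∈ {-0.4908, 0.3501}; z = -0.4908 (taking z<0)
x = -0.0387, y = -0.1305

(-0.0387, -0.1305, -0.4908)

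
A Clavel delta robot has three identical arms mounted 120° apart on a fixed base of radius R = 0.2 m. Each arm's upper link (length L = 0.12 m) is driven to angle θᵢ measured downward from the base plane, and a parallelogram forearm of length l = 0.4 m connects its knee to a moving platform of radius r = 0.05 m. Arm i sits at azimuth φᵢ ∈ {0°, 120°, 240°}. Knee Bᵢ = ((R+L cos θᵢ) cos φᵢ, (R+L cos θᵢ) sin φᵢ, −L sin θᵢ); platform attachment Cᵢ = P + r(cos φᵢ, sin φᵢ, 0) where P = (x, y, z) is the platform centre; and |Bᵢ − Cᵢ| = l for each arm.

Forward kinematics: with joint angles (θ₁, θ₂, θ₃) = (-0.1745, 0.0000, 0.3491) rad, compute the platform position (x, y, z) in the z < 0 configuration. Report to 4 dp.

φ1=0.0°: virtual centre (0.2682, 0.0000, 0.0208), radius l
φ2=120.0°: virtual centre (-0.1350, 0.2338, 0.0000), radius l
φ3=240.0°: virtual centre (-0.1314, -0.2276, -0.0410), radius l
subtract pairs → two planes through P
plane₁₂: -0.8064x+0.4677y+-0.0417z = 0.0005
Cramer: x(z) = 0.0007-0.1037z;  y(z) = 0.0024-0.0898z
sphere 1 gives Az²+Bz+C=0 with A=1.0188, B=0.0134, C=-0.0880;  B²−4AC=0.3588;  roots -0.3006, 0.2874;  negative root z = -0.3006
x = 0.0319, y = 0.0293

(0.0319, 0.0293, -0.3006)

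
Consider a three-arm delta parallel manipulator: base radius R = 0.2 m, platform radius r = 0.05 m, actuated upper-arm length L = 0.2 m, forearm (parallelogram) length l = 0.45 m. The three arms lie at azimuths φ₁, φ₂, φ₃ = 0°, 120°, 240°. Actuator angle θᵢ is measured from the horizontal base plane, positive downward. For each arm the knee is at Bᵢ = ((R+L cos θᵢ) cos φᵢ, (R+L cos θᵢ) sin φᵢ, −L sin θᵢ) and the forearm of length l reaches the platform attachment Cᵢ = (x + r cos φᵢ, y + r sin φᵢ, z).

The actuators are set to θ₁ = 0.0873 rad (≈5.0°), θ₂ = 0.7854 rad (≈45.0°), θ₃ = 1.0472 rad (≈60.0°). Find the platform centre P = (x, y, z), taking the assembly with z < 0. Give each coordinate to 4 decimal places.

arm 1 at φ=0.0°: ρ1 = 0.3492;  O1 = (0.3492, 0.0000, -0.0174)
arm 2 at φ=120.0°: ρ2 = 0.2914;  O2 = (-0.1457, 0.2524, -0.1414)
O3 = (0.2500·cos240.0°, 0.2500·sin240.0°, -0.1732) = (-0.1250, -0.2165, -0.1732)
eliminate P² terms by subtracting sphere 1 from 2 and 3
[-0.9899 0.5048 -0.2480]·P = -0.0173;  [-0.9485 -0.4330 -0.3115]·P = -0.0298
Cramer: x(z) = 0.0248-0.2916z;  y(z) = 0.0143-0.0807z
quadratic in z: (1.0916)z²+(0.2218)z+(-0.0968)=0, √Δ=0.6868 → z ∈ {-0.4162, 0.2130}; z = -0.4162 (taking z<0)
x = 0.1462, y = 0.0479

(0.1462, 0.0479, -0.4162)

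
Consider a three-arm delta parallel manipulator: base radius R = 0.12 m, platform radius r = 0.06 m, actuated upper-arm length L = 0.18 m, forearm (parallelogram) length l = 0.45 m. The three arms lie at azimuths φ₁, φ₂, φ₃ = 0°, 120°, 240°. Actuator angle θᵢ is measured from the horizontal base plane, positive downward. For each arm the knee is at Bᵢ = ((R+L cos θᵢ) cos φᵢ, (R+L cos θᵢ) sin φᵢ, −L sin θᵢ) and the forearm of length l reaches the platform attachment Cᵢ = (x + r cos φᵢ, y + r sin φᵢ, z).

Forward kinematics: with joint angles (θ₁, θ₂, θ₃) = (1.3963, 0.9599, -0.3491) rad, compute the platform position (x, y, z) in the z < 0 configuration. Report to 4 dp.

φ1=0.0°: virtual centre (0.0913, 0.0000, -0.1773), radius l
O2 = (0.1632·cos120.0°, 0.1632·sin120.0°, -0.1474) = (-0.0816, 0.1414, -0.1474)
O3 = (0.2291·cos240.0°, 0.2291·sin240.0°, 0.0616) = (-0.1146, -0.1984, 0.0616)
subtract pairs → two planes through P
linear system: -0.3457x+0.2828y = 0.0086−0.0596z; -0.4116x+-0.3969y = 0.0165−0.4777z
Cramer: x(z) = -0.0320+0.6259z;  y(z) = -0.0085+0.5544z
sphere 1 gives Az²+Bz+C=0 with A=1.6991, B=0.1908, C=-0.1558;  B²−4AC=1.0954;  roots -0.3642, 0.2518;  negative root z = -0.3642
x = -0.2599, y = -0.2104

(-0.2599, -0.2104, -0.3642)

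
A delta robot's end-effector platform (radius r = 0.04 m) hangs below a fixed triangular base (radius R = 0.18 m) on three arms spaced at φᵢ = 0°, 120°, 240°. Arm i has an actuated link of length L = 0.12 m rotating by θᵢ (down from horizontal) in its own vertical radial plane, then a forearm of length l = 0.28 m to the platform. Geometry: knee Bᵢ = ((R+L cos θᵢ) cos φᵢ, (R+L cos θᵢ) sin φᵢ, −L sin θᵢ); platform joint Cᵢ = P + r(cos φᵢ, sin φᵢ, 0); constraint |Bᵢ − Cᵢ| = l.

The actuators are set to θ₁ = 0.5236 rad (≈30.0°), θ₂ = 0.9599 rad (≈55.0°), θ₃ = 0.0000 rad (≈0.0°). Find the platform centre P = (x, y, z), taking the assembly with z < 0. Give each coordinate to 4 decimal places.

arm 1 at φ=0.0°: (R−r)+L cos θ1 = 0.2439;  S1 = (0.2439, 0.0000, -0.0600)
arm 2 at φ=120.0°: (R−r)+L cos θ2 = 0.2088;  S2 = (-0.1044, 0.1809, -0.0983)
S3 = (0.2600·cos240.0°, 0.2600·sin240.0°, 0.0000) = (-0.1300, -0.2252, 0.0000)
subtract pairs → two planes through P
linear system: -0.6967x+0.3617y = -0.0098−-0.0766z; -0.7478x+-0.4503y = 0.0045−0.1200z
det = 0.5842;  x = 0.0048+0.0153z,  y = -0.0179+0.2411z
into |P−S₁|² = l²: 1.0584z² + 0.1040z + -0.0173 = 0;  Δ = 0.0840;  z = -0.1861 or 0.0878 → z<0 root = -0.1861
x = 0.0019, y = -0.0628

(0.0019, -0.0628, -0.1861)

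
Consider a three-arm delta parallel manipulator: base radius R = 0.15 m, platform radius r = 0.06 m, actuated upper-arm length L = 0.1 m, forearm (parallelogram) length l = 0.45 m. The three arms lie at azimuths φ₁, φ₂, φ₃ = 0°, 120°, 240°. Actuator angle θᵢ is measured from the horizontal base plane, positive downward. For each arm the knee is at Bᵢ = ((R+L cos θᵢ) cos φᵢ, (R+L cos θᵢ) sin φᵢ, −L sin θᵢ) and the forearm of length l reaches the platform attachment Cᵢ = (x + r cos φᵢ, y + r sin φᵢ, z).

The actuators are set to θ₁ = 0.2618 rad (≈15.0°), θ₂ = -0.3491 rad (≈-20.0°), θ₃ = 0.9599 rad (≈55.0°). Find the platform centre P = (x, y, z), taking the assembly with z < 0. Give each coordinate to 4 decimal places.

O1 = (0.1866·cos0.0°, 0.1866·sin0.0°, -0.0259) = (0.1866, 0.0000, -0.0259)
φ2=120.0°: virtual centre (-0.0920, 0.1593, 0.0342), radius l
arm 3 at φ=240.0°: e+L cos θ3 = 0.1474;  O3 = (-0.0737, -0.1276, -0.0819)
|O₂|²−|O₁|² = -0.0005;  |O₃|²−|O₁|² = -0.0071
plane₁₂: -0.5572x+0.3186y+0.1202z = -0.0005
Cramer: x(z) = 0.0077-0.0163z;  y(z) = 0.0120-0.4057z
sphere 1 gives Az²+Bz+C=0 with A=1.1649, B=0.0479, C=-0.1697;  B²−4AC=0.7929;  roots -0.4028, 0.3617;  negative root z = -0.4028
x = 0.0143, y = 0.1754

(0.0143, 0.1754, -0.4028)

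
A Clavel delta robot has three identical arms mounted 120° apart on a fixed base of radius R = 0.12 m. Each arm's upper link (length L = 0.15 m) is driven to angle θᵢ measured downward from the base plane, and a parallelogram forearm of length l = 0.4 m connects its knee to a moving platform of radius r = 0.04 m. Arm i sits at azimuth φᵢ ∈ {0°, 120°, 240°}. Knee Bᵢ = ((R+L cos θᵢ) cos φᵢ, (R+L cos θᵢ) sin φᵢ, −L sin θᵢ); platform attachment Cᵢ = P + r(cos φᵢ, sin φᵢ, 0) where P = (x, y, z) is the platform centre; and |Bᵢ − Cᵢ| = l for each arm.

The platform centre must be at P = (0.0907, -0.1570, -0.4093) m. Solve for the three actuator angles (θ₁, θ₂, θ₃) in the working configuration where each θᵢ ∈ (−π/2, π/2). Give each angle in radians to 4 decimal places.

θ₁ = 0.4362, θ₂ = 1.3090, θ₃ = 0.4365

arm 1 (φ=0.0°): x'=0.0907, y'=-0.1570
  A=-0.0107, B=-0.4093, C=(l²−L²−A²−y'²−z²)/(2L)=-0.1826
  γ=atan2(-0.4093,-0.0107)=-1.5969;  ψ=arccos(-0.4461)=2.0332;  θ1=γ+ψ≈0.4362
φ2=120.0° → target in arm frame (-0.1813, 0.0000)
  e−x'=0.2613;  (l²−L²−(e−x')²−y'²−z²)/2L = -0.3277
  √(A²+B²)=0.4856;  θ2 = -1.0026+2.3116 ≈ 1.3090
rotate P by −φ3: (0.0906, 0.1570, -0.4093)
  e−x'=-0.0106;  (l²−L²−(e−x')²−y'²−z²)/2L = -0.1827
  θ3 = atan2(B,A) + arccos(C/0.4094) = 0.4365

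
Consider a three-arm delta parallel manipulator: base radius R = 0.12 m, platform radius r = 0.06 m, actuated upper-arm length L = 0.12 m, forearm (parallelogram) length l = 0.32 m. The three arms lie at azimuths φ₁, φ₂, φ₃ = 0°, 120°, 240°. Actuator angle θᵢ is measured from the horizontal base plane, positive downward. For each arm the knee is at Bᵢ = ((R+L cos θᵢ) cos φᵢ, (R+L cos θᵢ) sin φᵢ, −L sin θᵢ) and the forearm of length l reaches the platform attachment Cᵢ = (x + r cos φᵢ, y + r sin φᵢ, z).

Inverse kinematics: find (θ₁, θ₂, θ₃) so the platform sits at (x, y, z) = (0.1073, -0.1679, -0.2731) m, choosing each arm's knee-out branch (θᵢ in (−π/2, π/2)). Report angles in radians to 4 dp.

θ₁ = 0.0871, θ₂ = 1.3966, θ₃ = 0.1744

rotate P by −φ1: (0.1073, -0.1679, -0.2731)
  A cos θ + B sin θ = C:  -0.0473·cos θ + -0.2731·sin θ = -0.0709
  √(A²+B²)=0.2772;  θ1 = -1.7423+1.8294 ≈ 0.0871
rotate P by −φ2: (-0.1991, -0.0090, -0.2731)
  e−x'=0.2591;  (l²−L²−(e−x')²−y'²−z²)/2L = -0.2241
  γ=atan2(-0.2731,0.2591)=-0.8118;  ψ=arccos(-0.5952)=2.2084;  θ2=γ+ψ≈1.3966
arm 3 (φ=240.0°): x'=0.0918, y'=0.1769
  A cos θ + B sin θ = C:  -0.0318·cos θ + -0.2731·sin θ = -0.0787
  γ=atan2(-0.2731,-0.0318)=-1.6866;  ψ=arccos(-0.2861)=1.8609;  θ3=γ+ψ≈0.1744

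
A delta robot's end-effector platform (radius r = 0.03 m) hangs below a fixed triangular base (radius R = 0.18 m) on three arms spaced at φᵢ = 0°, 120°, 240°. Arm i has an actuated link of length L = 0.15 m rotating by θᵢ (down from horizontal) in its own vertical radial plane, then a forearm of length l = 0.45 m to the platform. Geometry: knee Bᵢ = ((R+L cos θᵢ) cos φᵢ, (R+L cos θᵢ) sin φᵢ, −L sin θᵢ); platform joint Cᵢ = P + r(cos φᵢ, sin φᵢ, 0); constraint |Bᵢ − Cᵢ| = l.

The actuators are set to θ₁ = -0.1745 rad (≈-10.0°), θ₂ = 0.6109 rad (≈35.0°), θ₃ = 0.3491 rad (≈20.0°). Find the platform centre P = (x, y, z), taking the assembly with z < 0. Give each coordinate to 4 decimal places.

(0.0858, -0.0334, -0.3695)

centre 1 = (0.2977·cos0.0°, 0.2977·sin0.0°, 0.0260) = (0.2977, 0.0000, 0.0260)
centre 2 = (0.2729·cos120.0°, 0.2729·sin120.0°, -0.0860) = (-0.1364, 0.2363, -0.0860)
centre 3 = (0.2910·cos240.0°, 0.2910·sin240.0°, -0.0513) = (-0.1455, -0.2520, -0.0513)
subtract pairs → two planes through P
linear system: -0.8683x+0.4726y = -0.0075−-0.2242z; -0.8864x+-0.5039y = -0.0020−-0.1547z
det = 0.8565;  x = 0.0055+-0.2173z,  y = -0.0057+0.0752z
into |P−centre ₁|² = l²: 1.0528z² + 0.0740z + -0.1164 = 0;  Δ = 0.4957;  z = -0.3695 or 0.2992 → z<0 root = -0.3695
x = 0.0858, y = -0.0334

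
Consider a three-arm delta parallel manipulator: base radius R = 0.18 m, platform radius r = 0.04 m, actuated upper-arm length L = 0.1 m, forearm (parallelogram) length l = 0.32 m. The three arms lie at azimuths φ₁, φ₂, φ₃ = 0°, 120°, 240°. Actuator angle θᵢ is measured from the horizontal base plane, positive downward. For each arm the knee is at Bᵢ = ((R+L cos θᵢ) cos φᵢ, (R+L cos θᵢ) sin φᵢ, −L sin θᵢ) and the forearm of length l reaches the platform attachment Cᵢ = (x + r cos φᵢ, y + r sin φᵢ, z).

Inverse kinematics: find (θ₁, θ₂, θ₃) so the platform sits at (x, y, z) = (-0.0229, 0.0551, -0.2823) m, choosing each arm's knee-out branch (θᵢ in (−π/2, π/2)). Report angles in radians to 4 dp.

θ₁ = 0.7851, θ₂ = 0.1746, θ₃ = 0.8730

rotate P by −φ1: (-0.0229, 0.0551, -0.2823)
  A=0.1629, B=-0.2823, C=(l²−L²−A²−y'²−z²)/(2L)=-0.0843
  θ1 = atan2(B,A) + arccos(C/0.3259) = 0.7851
φ2=120.0° → target in arm frame (0.0592, -0.0077)
  e−x'=0.0808;  (l²−L²−(e−x')²−y'²−z²)/2L = 0.0306
  γ=atan2(-0.2823,0.0808)=-1.2919;  ψ=arccos(0.1041)=1.4665;  θ2=γ+ψ≈0.1746
φ3=240.0° → target in arm frame (-0.0363, -0.0474)
  A cos θ + B sin θ = C:  0.1763·cos θ + -0.2823·sin θ = -0.1030
  γ=atan2(-0.2823,0.1763)=-1.0126;  ψ=arccos(-0.3096)=1.8856;  θ3=γ+ψ≈0.8730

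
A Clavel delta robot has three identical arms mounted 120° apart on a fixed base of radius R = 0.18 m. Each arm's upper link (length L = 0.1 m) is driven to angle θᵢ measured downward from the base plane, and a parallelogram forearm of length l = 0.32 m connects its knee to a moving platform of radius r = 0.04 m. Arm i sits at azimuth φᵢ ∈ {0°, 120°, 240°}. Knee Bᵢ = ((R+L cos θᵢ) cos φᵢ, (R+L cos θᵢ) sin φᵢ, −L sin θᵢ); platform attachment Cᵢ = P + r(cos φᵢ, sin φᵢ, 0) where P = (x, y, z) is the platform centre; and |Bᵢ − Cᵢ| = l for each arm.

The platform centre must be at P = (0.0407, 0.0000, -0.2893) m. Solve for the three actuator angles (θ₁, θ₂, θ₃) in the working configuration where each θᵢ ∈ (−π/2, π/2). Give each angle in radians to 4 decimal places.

θ₁ = 0.3495, θ₂ = 0.7856, θ₃ = 0.7856

φ1=0.0° → target in arm frame (0.0407, 0.0000)
  A cos θ + B sin θ = C:  0.0993·cos θ + -0.2893·sin θ = -0.0058
  γ=atan2(-0.2893,0.0993)=-1.2402;  ψ=arccos(-0.0189)=1.5897;  θ1=γ+ψ≈0.3495
φ2=120.0° → target in arm frame (-0.0203, -0.0352)
  e−x'=0.1603;  (l²−L²−(e−x')²−y'²−z²)/2L = -0.0912
  √(A²+B²)=0.3308;  θ2 = -1.0647+1.8503 ≈ 0.7856
arm 3 (φ=240.0°): x'=-0.0204, y'=0.0352
  A=0.1603, B=-0.2893, C=(l²−L²−A²−y'²−z²)/(2L)=-0.0912
  γ=atan2(-0.2893,0.1603)=-1.0647;  ψ=arccos(-0.2759)=1.8503;  θ3=γ+ψ≈0.7856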